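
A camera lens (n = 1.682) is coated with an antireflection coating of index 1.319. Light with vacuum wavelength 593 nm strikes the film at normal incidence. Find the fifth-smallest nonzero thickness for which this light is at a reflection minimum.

1012 nm

Top surface (1.0 → 1.319): reflection off a higher-index medium gives a half-wave phase shift.
At the lower boundary (n = 1.319 to n = 1.682) the reflected ray undergoes a half-wave phase shift.
Zero or two π shifts → no net half-wave offset.
For minimum reflection here: 2 n t = (m + ½) λ.
The fifth-smallest nonzero thickness corresponds to m = 4: t = (m + ½) λ / (2 n) = 4.50 × 593 / (2 × 1.319) = 1012 nm.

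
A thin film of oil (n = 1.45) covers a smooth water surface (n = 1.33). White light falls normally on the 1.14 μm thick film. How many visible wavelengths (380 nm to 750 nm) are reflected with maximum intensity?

5

Top surface (1.0 → 1.45): reflection off a higher-index medium gives a half-wave phase shift.
Bottom surface (1.45 → 1.33): reflection off a lower-index medium gives no phase shift.
The two reflections differ by half a wavelength.
With one net inversion, constructive interference in reflection requires 2 n t = (m + ½) λ.
λ = 2 n t / (m + ½) = 3306 / (m + ½) nm.
m=3: 945 nm (IR); m=4: 735 nm (visible); m=5: 601 nm (visible); m=6: 509 nm (visible); m=7: 441 nm (visible); m=8: 389 nm (visible); m=9: 348 nm (UV).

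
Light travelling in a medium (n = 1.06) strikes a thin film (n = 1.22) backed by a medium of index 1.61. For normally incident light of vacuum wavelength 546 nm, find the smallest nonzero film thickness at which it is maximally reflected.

224 nm

Ray reflecting at the top interface goes from n = 1.06 toward n = 1.22: a half-wave phase shift.
At the lower boundary (n = 1.22 to n = 1.61) the reflected ray undergoes a half-wave phase shift.
Net: no relative phase inversion (both shifts match).
With no net inversion, constructive interference in reflection requires 2 n t = m λ.
Minimum nonzero at m = 1: t = λ / (2 n) = 546 / (2 × 1.22) = 224 nm.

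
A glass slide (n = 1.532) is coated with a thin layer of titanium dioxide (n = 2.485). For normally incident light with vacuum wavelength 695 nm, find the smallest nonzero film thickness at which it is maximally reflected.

Ray reflecting at the top interface goes from n = 1.0 toward n = 2.485: a half-wave phase shift.
Bottom surface (2.485 → 1.532): reflection off a lower-index medium gives no phase shift.
Net: one phase inversion between the two reflected rays.
With one net inversion, constructive interference in reflection requires 2 n t = (m + ½) λ.
Minimum at m = 0: t = λ / (4 n) = 695 / (4 × 2.485) = 69.9 nm.

69.9 nm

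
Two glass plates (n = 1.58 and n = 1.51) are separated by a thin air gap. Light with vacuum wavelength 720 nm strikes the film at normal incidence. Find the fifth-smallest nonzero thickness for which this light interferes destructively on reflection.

1800 nm

Top surface (1.58 → 1.0): reflection off a lower-index medium gives no phase shift.
Bottom surface (1.0 → 1.51): reflection off a higher-index medium gives a half-wave phase shift.
Net: one phase inversion between the two reflected rays.
With one net inversion, destructive interference in reflection requires 2 n t = m λ.
The fifth-smallest nonzero thickness corresponds to m = 5: t = m λ / (2 n) = 5.00 × 720 / (2 × 1.0) = 1800 nm.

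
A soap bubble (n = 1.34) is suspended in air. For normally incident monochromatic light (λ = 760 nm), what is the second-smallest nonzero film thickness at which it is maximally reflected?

425 nm

Ray reflecting at the top interface goes from n = 1.0 toward n = 1.34: a half-wave phase shift.
Bottom surface (1.34 → 1.0): reflection off a lower-index medium gives no phase shift.
Net: one phase inversion between the two reflected rays.
So the condition for constructive reflection is 2 n t = (m + ½) λ.
The second-smallest nonzero thickness corresponds to m = 1: t = (m + ½) λ / (2 n) = 1.50 × 760 / (2 × 1.34) = 425 nm.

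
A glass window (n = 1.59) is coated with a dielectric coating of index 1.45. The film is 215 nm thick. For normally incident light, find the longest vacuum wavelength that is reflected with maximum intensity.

624 nm

At the upper boundary (n = 1.0 to n = 1.45) the reflected ray undergoes a half-wave phase shift.
Ray reflecting at the bottom interface goes from n = 1.45 toward n = 1.59: a half-wave phase shift.
Zero or two π shifts → no net half-wave offset.
With no net inversion, constructive interference in reflection requires 2 n t = m λ.
λ = 2 n t / m. The longest wavelength is m = 1: λ = 2 × 1.45 × 215 / 1.00 = 624 nm.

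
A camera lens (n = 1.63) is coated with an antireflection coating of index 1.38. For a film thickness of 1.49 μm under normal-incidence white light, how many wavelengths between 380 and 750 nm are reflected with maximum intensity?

5

Ray reflecting at the top interface goes from n = 1.0 toward n = 1.38: a half-wave phase shift.
Ray reflecting at the bottom interface goes from n = 1.38 toward n = 1.63: a half-wave phase shift.
The two reflections carry the same phase change, so no net offset.
So the condition for constructive reflection is 2 n t = m λ.
λ = 2 n t / m = 4112 / m nm.
m=5: 822 nm (IR); m=6: 685 nm (visible); m=7: 587 nm (visible); m=8: 514 nm (visible); m=9: 457 nm (visible); m=10: 411 nm (visible); m=11: 374 nm (UV).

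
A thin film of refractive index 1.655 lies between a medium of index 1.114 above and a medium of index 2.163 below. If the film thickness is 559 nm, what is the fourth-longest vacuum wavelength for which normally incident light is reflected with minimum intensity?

529 nm

Ray reflecting at the top interface goes from n = 1.114 toward n = 1.655: a half-wave phase shift.
At the lower boundary (n = 1.655 to n = 2.163) the reflected ray undergoes a half-wave phase shift.
Zero or two π shifts → no net half-wave offset.
With no net inversion, destructive interference in reflection requires 2 n t = (m + ½) λ.
λ = 2 n t / (m + ½). The fourth-longest wavelength is m = 3: λ = 2 × 1.655 × 559 / 3.50 = 529 nm.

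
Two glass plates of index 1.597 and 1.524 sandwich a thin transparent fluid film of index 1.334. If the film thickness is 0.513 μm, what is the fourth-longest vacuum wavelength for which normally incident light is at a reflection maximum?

391 nm

Ray reflecting at the top interface goes from n = 1.597 toward n = 1.334: no phase shift.
At the lower boundary (n = 1.334 to n = 1.524) the reflected ray undergoes a half-wave phase shift.
Net: one phase inversion between the two reflected rays.
With one net inversion, constructive interference in reflection requires 2 n t = (m + ½) λ.
λ = 2 n t / (m + ½). The fourth-longest wavelength is m = 3: λ = 2 × 1.334 × 513 / 3.50 = 391 nm.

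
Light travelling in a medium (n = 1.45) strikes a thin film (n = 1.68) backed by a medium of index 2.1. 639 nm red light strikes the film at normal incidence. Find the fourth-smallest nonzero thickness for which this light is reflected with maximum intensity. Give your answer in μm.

0.761 μm

Ray reflecting at the top interface goes from n = 1.45 toward n = 1.68: a half-wave phase shift.
At the lower boundary (n = 1.68 to n = 2.1) the reflected ray undergoes a half-wave phase shift.
The two reflections carry the same phase change, so no net offset.
With no net inversion, constructive interference in reflection requires 2 n t = m λ.
The fourth-smallest nonzero thickness corresponds to m = 4: t = m λ / (2 n) = 4.00 × 639 / (2 × 1.68) = 761 nm.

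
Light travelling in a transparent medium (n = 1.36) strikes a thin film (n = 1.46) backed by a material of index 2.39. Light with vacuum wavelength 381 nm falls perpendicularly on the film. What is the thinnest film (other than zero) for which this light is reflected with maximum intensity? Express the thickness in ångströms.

1305 Å

Ray reflecting at the top interface goes from n = 1.36 toward n = 1.46: a half-wave phase shift.
At the lower boundary (n = 1.46 to n = 2.39) the reflected ray undergoes a half-wave phase shift.
Zero or two π shifts → no net half-wave offset.
So the condition for constructive reflection is 2 n t = m λ.
Minimum nonzero at m = 1: t = λ / (2 n) = 381 / (2 × 1.46) = 130 nm.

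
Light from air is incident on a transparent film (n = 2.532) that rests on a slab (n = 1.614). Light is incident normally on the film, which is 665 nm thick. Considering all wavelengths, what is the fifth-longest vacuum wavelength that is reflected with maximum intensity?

748 nm

At the upper boundary (n = 1.0 to n = 2.532) the reflected ray undergoes a half-wave phase shift.
At the lower boundary (n = 2.532 to n = 1.614) the reflected ray undergoes no phase shift.
Net: one phase inversion between the two reflected rays.
With one net inversion, constructive interference in reflection requires 2 n t = (m + ½) λ.
λ = 2 n t / (m + ½). The fifth-longest wavelength is m = 4: λ = 2 × 2.532 × 665 / 4.50 = 748 nm.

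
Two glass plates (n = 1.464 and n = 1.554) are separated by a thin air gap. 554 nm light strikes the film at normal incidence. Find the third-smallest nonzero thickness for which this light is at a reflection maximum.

Ray reflecting at the top interface goes from n = 1.464 toward n = 1.0: no phase shift.
Ray reflecting at the bottom interface goes from n = 1.0 toward n = 1.554: a half-wave phase shift.
The two reflections differ by half a wavelength.
With one net inversion, constructive interference in reflection requires 2 n t = (m + ½) λ.
The third-smallest nonzero thickness corresponds to m = 2: t = (m + ½) λ / (2 n) = 2.50 × 554 / (2 × 1.0) = 693 nm.

693 nm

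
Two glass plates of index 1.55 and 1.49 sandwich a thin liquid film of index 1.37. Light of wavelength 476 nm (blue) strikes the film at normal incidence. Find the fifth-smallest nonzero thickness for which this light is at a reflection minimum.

869 nm

Top surface (1.55 → 1.37): reflection off a lower-index medium gives no phase shift.
Ray reflecting at the bottom interface goes from n = 1.37 toward n = 1.49: a half-wave phase shift.
The two reflections differ by half a wavelength.
With one net inversion, destructive interference in reflection requires 2 n t = m λ.
The fifth-smallest nonzero thickness corresponds to m = 5: t = m λ / (2 n) = 5.00 × 476 / (2 × 1.37) = 869 nm.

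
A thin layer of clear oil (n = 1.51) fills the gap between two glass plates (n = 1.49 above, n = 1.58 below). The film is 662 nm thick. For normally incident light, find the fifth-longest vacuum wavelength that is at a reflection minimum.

444 nm

At the upper boundary (n = 1.49 to n = 1.51) the reflected ray undergoes a half-wave phase shift.
Ray reflecting at the bottom interface goes from n = 1.51 toward n = 1.58: a half-wave phase shift.
Net: no relative phase inversion (both shifts match).
With no net inversion, destructive interference in reflection requires 2 n t = (m + ½) λ.
λ = 2 n t / (m + ½). The fifth-longest wavelength is m = 4: λ = 2 × 1.51 × 662 / 4.50 = 444 nm.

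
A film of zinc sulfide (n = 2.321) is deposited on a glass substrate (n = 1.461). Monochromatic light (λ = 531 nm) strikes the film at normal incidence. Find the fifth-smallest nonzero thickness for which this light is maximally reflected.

Top surface (1.0 → 2.321): reflection off a higher-index medium gives a half-wave phase shift.
Bottom surface (2.321 → 1.461): reflection off a lower-index medium gives no phase shift.
Exactly one π shift → a net half-wave offset.
For maximum reflection here: 2 n t = (m + ½) λ.
The fifth-smallest nonzero thickness corresponds to m = 4: t = (m + ½) λ / (2 n) = 4.50 × 531 / (2 × 2.321) = 515 nm.

515 nm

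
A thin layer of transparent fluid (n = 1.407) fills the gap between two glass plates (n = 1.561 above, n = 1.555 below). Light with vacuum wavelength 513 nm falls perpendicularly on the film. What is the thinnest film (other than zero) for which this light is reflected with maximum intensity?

91.2 nm

Top surface (1.561 → 1.407): reflection off a lower-index medium gives no phase shift.
At the lower boundary (n = 1.407 to n = 1.555) the reflected ray undergoes a half-wave phase shift.
The two reflections differ by half a wavelength.
So the condition for constructive reflection is 2 n t = (m + ½) λ.
Minimum at m = 0: t = λ / (4 n) = 513 / (4 × 1.407) = 91.2 nm.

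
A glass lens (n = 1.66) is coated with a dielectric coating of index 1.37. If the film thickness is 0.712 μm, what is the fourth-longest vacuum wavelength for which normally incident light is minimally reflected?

Top surface (1.0 → 1.37): reflection off a higher-index medium gives a half-wave phase shift.
Bottom surface (1.37 → 1.66): reflection off a higher-index medium gives a half-wave phase shift.
Zero or two π shifts → no net half-wave offset.
So the condition for destructive reflection is 2 n t = (m + ½) λ.
λ = 2 n t / (m + ½). The fourth-longest wavelength is m = 3: λ = 2 × 1.37 × 712 / 3.50 = 557 nm.

557 nm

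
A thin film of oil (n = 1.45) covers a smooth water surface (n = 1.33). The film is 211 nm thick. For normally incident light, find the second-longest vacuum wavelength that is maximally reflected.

Top surface (1.0 → 1.45): reflection off a higher-index medium gives a half-wave phase shift.
At the lower boundary (n = 1.45 to n = 1.33) the reflected ray undergoes no phase shift.
The two reflections differ by half a wavelength.
With one net inversion, constructive interference in reflection requires 2 n t = (m + ½) λ.
λ = 2 n t / (m + ½). The second-longest wavelength is m = 1: λ = 2 × 1.45 × 211 / 1.50 = 408 nm.

408 nm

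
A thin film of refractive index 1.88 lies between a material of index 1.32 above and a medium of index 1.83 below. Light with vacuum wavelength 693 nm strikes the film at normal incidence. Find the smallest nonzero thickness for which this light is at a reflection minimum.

Top surface (1.32 → 1.88): reflection off a higher-index medium gives a half-wave phase shift.
At the lower boundary (n = 1.88 to n = 1.83) the reflected ray undergoes no phase shift.
Net: one phase inversion between the two reflected rays.
For weak reflection here: 2 n t = m λ.
The smallest nonzero thickness corresponds to m = 1: t = m λ / (2 n) = 1.00 × 693 / (2 × 1.88) = 184 nm.

184 nm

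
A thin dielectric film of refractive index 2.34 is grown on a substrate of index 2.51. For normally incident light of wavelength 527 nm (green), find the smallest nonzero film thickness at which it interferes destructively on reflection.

At the upper boundary (n = 1.0 to n = 2.34) the reflected ray undergoes a half-wave phase shift.
Ray reflecting at the bottom interface goes from n = 2.34 toward n = 2.51: a half-wave phase shift.
Net: no relative phase inversion (both shifts match).
For minimum reflection here: 2 n t = (m + ½) λ.
Minimum at m = 0: t = λ / (4 n) = 527 / (4 × 2.34) = 56.3 nm.

56.3 nm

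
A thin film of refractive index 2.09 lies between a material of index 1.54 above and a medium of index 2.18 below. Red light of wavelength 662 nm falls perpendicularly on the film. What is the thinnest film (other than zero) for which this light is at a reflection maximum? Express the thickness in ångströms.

At the upper boundary (n = 1.54 to n = 2.09) the reflected ray undergoes a half-wave phase shift.
At the lower boundary (n = 2.09 to n = 2.18) the reflected ray undergoes a half-wave phase shift.
Zero or two π shifts → no net half-wave offset.
For bright reflection here: 2 n t = m λ.
Minimum nonzero at m = 1: t = λ / (2 n) = 662 / (2 × 2.09) = 158 nm.

1584 Å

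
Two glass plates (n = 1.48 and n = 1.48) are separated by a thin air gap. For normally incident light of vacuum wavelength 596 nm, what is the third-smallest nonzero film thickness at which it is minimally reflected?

894 nm

Ray reflecting at the top interface goes from n = 1.48 toward n = 1.0: no phase shift.
Ray reflecting at the bottom interface goes from n = 1.0 toward n = 1.48: a half-wave phase shift.
Exactly one π shift → a net half-wave offset.
With one net inversion, destructive interference in reflection requires 2 n t = m λ.
The third-smallest nonzero thickness corresponds to m = 3: t = m λ / (2 n) = 3.00 × 596 / (2 × 1.0) = 894 nm.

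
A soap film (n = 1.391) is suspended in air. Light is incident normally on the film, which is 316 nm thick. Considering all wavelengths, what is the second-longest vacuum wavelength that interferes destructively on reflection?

At the upper boundary (n = 1.0 to n = 1.391) the reflected ray undergoes a half-wave phase shift.
Ray reflecting at the bottom interface goes from n = 1.391 toward n = 1.0: no phase shift.
The two reflections differ by half a wavelength.
So the condition for destructive reflection is 2 n t = m λ.
λ = 2 n t / m. The second-longest wavelength is m = 2: λ = 2 × 1.391 × 316 / 2.00 = 440 nm.

440 nm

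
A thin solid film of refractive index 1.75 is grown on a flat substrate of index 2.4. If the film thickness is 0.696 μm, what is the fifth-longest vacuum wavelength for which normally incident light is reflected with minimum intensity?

At the upper boundary (n = 1.0 to n = 1.75) the reflected ray undergoes a half-wave phase shift.
At the lower boundary (n = 1.75 to n = 2.4) the reflected ray undergoes a half-wave phase shift.
Zero or two π shifts → no net half-wave offset.
With no net inversion, destructive interference in reflection requires 2 n t = (m + ½) λ.
λ = 2 n t / (m + ½). The fifth-longest wavelength is m = 4: λ = 2 × 1.75 × 696 / 4.50 = 541 nm.

541 nm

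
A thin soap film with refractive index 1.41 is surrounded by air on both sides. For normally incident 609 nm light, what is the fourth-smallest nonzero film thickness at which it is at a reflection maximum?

756 nm

At the upper boundary (n = 1.0 to n = 1.41) the reflected ray undergoes a half-wave phase shift.
At the lower boundary (n = 1.41 to n = 1.0) the reflected ray undergoes no phase shift.
Net: one phase inversion between the two reflected rays.
So the condition for constructive reflection is 2 n t = (m + ½) λ.
The fourth-smallest nonzero thickness corresponds to m = 3: t = (m + ½) λ / (2 n) = 3.50 × 609 / (2 × 1.41) = 756 nm.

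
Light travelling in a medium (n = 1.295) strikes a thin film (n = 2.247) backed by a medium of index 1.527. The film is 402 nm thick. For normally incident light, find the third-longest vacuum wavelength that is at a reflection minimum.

602 nm

Top surface (1.295 → 2.247): reflection off a higher-index medium gives a half-wave phase shift.
At the lower boundary (n = 2.247 to n = 1.527) the reflected ray undergoes no phase shift.
Net: one phase inversion between the two reflected rays.
So the condition for destructive reflection is 2 n t = m λ.
λ = 2 n t / m. The third-longest wavelength is m = 3: λ = 2 × 2.247 × 402 / 3.00 = 602 nm.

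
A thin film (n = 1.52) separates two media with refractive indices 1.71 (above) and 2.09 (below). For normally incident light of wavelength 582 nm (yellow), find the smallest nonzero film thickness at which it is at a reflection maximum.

95.7 nm

Top surface (1.71 → 1.52): reflection off a lower-index medium gives no phase shift.
Bottom surface (1.52 → 2.09): reflection off a higher-index medium gives a half-wave phase shift.
The two reflections differ by half a wavelength.
With one net inversion, constructive interference in reflection requires 2 n t = (m + ½) λ.
Minimum at m = 0: t = λ / (4 n) = 582 / (4 × 1.52) = 95.7 nm.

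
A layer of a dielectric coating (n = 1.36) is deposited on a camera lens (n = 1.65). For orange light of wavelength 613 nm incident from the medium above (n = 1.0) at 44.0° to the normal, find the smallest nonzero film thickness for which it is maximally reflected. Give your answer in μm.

0.262 μm

At the upper boundary (n = 1.0 to n = 1.36) the reflected ray undergoes a half-wave phase shift.
Ray reflecting at the bottom interface goes from n = 1.36 toward n = 1.65: a half-wave phase shift.
The two reflections carry the same phase change, so no net offset.
With no net inversion, constructive interference in reflection requires 2 n t cos θ_r = m λ.
Snell's law: 1.0 sin 44.0° = 1.36 sin θ_r → sin θ_r = 0.511, cos θ_r = 0.860.
Minimum nonzero at m = 1: t = λ / (2 n cos θ_r) = 613 / (2 × 1.36 × 0.860) = 262 nm.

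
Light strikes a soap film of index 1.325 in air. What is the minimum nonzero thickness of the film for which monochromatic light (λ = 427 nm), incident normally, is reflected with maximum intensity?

Ray reflecting at the top interface goes from n = 1.0 toward n = 1.325: a half-wave phase shift.
Bottom surface (1.325 → 1.0): reflection off a lower-index medium gives no phase shift.
Exactly one π shift → a net half-wave offset.
So the condition for constructive reflection is 2 n t = (m + ½) λ.
Minimum at m = 0: t = λ / (4 n) = 427 / (4 × 1.325) = 80.6 nm.

80.6 nm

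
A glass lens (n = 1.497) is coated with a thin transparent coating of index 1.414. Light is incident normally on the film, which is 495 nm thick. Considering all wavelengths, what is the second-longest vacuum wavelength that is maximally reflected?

700 nm

At the upper boundary (n = 1.0 to n = 1.414) the reflected ray undergoes a half-wave phase shift.
At the lower boundary (n = 1.414 to n = 1.497) the reflected ray undergoes a half-wave phase shift.
Net: no relative phase inversion (both shifts match).
With no net inversion, constructive interference in reflection requires 2 n t = m λ.
λ = 2 n t / m. The second-longest wavelength is m = 2: λ = 2 × 1.414 × 495 / 2.00 = 700 nm.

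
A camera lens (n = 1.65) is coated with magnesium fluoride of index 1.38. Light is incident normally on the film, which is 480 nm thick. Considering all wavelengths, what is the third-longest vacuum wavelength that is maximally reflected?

Top surface (1.0 → 1.38): reflection off a higher-index medium gives a half-wave phase shift.
Bottom surface (1.38 → 1.65): reflection off a higher-index medium gives a half-wave phase shift.
The two reflections carry the same phase change, so no net offset.
So the condition for constructive reflection is 2 n t = m λ.
λ = 2 n t / m. The third-longest wavelength is m = 3: λ = 2 × 1.38 × 480 / 3.00 = 442 nm.

442 nm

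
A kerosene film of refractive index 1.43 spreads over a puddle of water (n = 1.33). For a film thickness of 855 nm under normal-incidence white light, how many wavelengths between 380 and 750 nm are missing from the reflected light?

3

Top surface (1.0 → 1.43): reflection off a higher-index medium gives a half-wave phase shift.
Ray reflecting at the bottom interface goes from n = 1.43 toward n = 1.33: no phase shift.
Exactly one π shift → a net half-wave offset.
With one net inversion, destructive interference in reflection requires 2 n t = m λ.
λ = 2 n t / m = 2445 / m nm.
m=3: 815 nm (IR); m=4: 611 nm (visible); m=5: 489 nm (visible); m=6: 408 nm (visible); m=7: 349 nm (UV).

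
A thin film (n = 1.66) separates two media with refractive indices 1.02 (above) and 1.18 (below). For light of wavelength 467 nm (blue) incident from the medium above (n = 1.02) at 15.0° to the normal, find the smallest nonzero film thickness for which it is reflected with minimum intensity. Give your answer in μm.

0.142 μm

At the upper boundary (n = 1.02 to n = 1.66) the reflected ray undergoes a half-wave phase shift.
Bottom surface (1.66 → 1.18): reflection off a lower-index medium gives no phase shift.
Exactly one π shift → a net half-wave offset.
So the condition for destructive reflection is 2 n t cos θ_r = m λ.
Snell's law: 1.02 sin 15.0° = 1.66 sin θ_r → sin θ_r = 0.159, cos θ_r = 0.987.
Minimum nonzero at m = 1: t = λ / (2 n cos θ_r) = 467 / (2 × 1.66 × 0.987) = 142 nm.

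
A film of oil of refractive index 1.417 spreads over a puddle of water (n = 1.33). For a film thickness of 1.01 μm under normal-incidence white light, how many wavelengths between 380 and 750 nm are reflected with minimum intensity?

Top surface (1.0 → 1.417): reflection off a higher-index medium gives a half-wave phase shift.
Ray reflecting at the bottom interface goes from n = 1.417 toward n = 1.33: no phase shift.
Exactly one π shift → a net half-wave offset.
For weak reflection here: 2 n t = m λ.
λ = 2 n t / m = 2862 / m nm.
m=3: 954 nm (IR); m=4: 716 nm (visible); m=5: 572 nm (visible); m=6: 477 nm (visible); m=7: 409 nm (visible); m=8: 358 nm (UV).

4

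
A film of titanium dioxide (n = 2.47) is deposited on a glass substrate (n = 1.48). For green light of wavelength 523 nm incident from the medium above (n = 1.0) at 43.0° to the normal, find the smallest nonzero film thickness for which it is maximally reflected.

Top surface (1.0 → 2.47): reflection off a higher-index medium gives a half-wave phase shift.
Ray reflecting at the bottom interface goes from n = 2.47 toward n = 1.48: no phase shift.
Net: one phase inversion between the two reflected rays.
For strong reflection here: 2 n t cos θ_r = (m + ½) λ.
Snell's law: 1.0 sin 43.0° = 2.47 sin θ_r → sin θ_r = 0.276, cos θ_r = 0.961.
Minimum at m = 0: t = λ / (4 n cos θ_r) = 523 / (4 × 2.47 × 0.961) = 55.1 nm.

55.1 nm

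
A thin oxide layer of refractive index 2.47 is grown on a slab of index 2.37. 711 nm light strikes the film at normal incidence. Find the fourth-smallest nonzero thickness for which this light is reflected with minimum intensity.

Ray reflecting at the top interface goes from n = 1.0 toward n = 2.47: a half-wave phase shift.
Ray reflecting at the bottom interface goes from n = 2.47 toward n = 2.37: no phase shift.
Net: one phase inversion between the two reflected rays.
For weak reflection here: 2 n t = m λ.
The fourth-smallest nonzero thickness corresponds to m = 4: t = m λ / (2 n) = 4.00 × 711 / (2 × 2.47) = 576 nm.

576 nm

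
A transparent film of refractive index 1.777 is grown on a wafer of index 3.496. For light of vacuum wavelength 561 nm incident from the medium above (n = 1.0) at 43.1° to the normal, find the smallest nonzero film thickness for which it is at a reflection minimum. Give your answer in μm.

0.0855 μm

Ray reflecting at the top interface goes from n = 1.0 toward n = 1.777: a half-wave phase shift.
At the lower boundary (n = 1.777 to n = 3.496) the reflected ray undergoes a half-wave phase shift.
Zero or two π shifts → no net half-wave offset.
With no net inversion, destructive interference in reflection requires 2 n t cos θ_r = (m + ½) λ.
Snell's law: 1.0 sin 43.1° = 1.777 sin θ_r → sin θ_r = 0.385, cos θ_r = 0.923.
Minimum at m = 0: t = λ / (4 n cos θ_r) = 561 / (4 × 1.777 × 0.923) = 85.5 nm.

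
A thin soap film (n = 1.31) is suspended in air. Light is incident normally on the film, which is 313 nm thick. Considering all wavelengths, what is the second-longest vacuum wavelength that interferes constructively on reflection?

547 nm

Top surface (1.0 → 1.31): reflection off a higher-index medium gives a half-wave phase shift.
Bottom surface (1.31 → 1.0): reflection off a lower-index medium gives no phase shift.
Exactly one π shift → a net half-wave offset.
So the condition for constructive reflection is 2 n t = (m + ½) λ.
λ = 2 n t / (m + ½). The second-longest wavelength is m = 1: λ = 2 × 1.31 × 313 / 1.50 = 547 nm.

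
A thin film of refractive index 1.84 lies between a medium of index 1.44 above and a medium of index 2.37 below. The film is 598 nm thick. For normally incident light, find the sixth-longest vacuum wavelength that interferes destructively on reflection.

Ray reflecting at the top interface goes from n = 1.44 toward n = 1.84: a half-wave phase shift.
Ray reflecting at the bottom interface goes from n = 1.84 toward n = 2.37: a half-wave phase shift.
Net: no relative phase inversion (both shifts match).
So the condition for destructive reflection is 2 n t = (m + ½) λ.
λ = 2 n t / (m + ½). The sixth-longest wavelength is m = 5: λ = 2 × 1.84 × 598 / 5.50 = 400 nm.

400 nm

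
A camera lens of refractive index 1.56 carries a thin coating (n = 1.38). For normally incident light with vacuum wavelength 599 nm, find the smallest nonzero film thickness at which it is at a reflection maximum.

217 nm

Top surface (1.0 → 1.38): reflection off a higher-index medium gives a half-wave phase shift.
Bottom surface (1.38 → 1.56): reflection off a higher-index medium gives a half-wave phase shift.
Net: no relative phase inversion (both shifts match).
So the condition for constructive reflection is 2 n t = m λ.
Minimum nonzero at m = 1: t = λ / (2 n) = 599 / (2 × 1.38) = 217 nm.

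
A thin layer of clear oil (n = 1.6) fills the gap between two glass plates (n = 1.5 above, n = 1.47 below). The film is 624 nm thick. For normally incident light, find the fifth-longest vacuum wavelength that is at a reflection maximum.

444 nm

At the upper boundary (n = 1.5 to n = 1.6) the reflected ray undergoes a half-wave phase shift.
At the lower boundary (n = 1.6 to n = 1.47) the reflected ray undergoes no phase shift.
Net: one phase inversion between the two reflected rays.
So the condition for constructive reflection is 2 n t = (m + ½) λ.
λ = 2 n t / (m + ½). The fifth-longest wavelength is m = 4: λ = 2 × 1.6 × 624 / 4.50 = 444 nm.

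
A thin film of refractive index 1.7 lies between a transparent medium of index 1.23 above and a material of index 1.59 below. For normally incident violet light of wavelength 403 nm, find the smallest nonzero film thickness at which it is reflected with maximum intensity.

59.3 nm

Top surface (1.23 → 1.7): reflection off a higher-index medium gives a half-wave phase shift.
At the lower boundary (n = 1.7 to n = 1.59) the reflected ray undergoes no phase shift.
The two reflections differ by half a wavelength.
For strong reflection here: 2 n t = (m + ½) λ.
Minimum at m = 0: t = λ / (4 n) = 403 / (4 × 1.7) = 59.3 nm.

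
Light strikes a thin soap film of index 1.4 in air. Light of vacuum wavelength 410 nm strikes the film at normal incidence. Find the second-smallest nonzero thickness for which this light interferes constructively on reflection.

Ray reflecting at the top interface goes from n = 1.0 toward n = 1.4: a half-wave phase shift.
At the lower boundary (n = 1.4 to n = 1.0) the reflected ray undergoes no phase shift.
Net: one phase inversion between the two reflected rays.
With one net inversion, constructive interference in reflection requires 2 n t = (m + ½) λ.
The second-smallest nonzero thickness corresponds to m = 1: t = (m + ½) λ / (2 n) = 1.50 × 410 / (2 × 1.4) = 220 nm.

220 nm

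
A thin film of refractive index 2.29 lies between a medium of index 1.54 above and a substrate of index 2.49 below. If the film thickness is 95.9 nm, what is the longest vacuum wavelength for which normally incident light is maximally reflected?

At the upper boundary (n = 1.54 to n = 2.29) the reflected ray undergoes a half-wave phase shift.
Ray reflecting at the bottom interface goes from n = 2.29 toward n = 2.49: a half-wave phase shift.
Zero or two π shifts → no net half-wave offset.
So the condition for constructive reflection is 2 n t = m λ.
λ = 2 n t / m. The longest wavelength is m = 1: λ = 2 × 2.29 × 95.9 / 1.00 = 439 nm.

439 nm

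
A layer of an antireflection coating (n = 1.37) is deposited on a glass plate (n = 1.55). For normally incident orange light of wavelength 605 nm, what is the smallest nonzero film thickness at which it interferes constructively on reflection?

At the upper boundary (n = 1.0 to n = 1.37) the reflected ray undergoes a half-wave phase shift.
Bottom surface (1.37 → 1.55): reflection off a higher-index medium gives a half-wave phase shift.
Net: no relative phase inversion (both shifts match).
With no net inversion, constructive interference in reflection requires 2 n t = m λ.
The smallest nonzero thickness corresponds to m = 1: t = m λ / (2 n) = 1.00 × 605 / (2 × 1.37) = 221 nm.

221 nm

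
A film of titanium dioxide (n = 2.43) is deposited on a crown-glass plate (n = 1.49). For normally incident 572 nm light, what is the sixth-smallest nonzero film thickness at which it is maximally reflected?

647 nm

At the upper boundary (n = 1.0 to n = 2.43) the reflected ray undergoes a half-wave phase shift.
Bottom surface (2.43 → 1.49): reflection off a lower-index medium gives no phase shift.
The two reflections differ by half a wavelength.
For bright reflection here: 2 n t = (m + ½) λ.
The sixth-smallest nonzero thickness corresponds to m = 5: t = (m + ½) λ / (2 n) = 5.50 × 572 / (2 × 2.43) = 647 nm.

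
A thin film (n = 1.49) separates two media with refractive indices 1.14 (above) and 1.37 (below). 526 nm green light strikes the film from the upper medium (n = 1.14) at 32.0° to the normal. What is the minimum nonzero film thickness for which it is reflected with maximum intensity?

At the upper boundary (n = 1.14 to n = 1.49) the reflected ray undergoes a half-wave phase shift.
Bottom surface (1.49 → 1.37): reflection off a lower-index medium gives no phase shift.
The two reflections differ by half a wavelength.
With one net inversion, constructive interference in reflection requires 2 n t cos θ_r = (m + ½) λ.
Snell's law: 1.14 sin 32.0° = 1.49 sin θ_r → sin θ_r = 0.405, cos θ_r = 0.914.
Minimum at m = 0: t = λ / (4 n cos θ_r) = 526 / (4 × 1.49 × 0.914) = 96.5 nm.

96.5 nm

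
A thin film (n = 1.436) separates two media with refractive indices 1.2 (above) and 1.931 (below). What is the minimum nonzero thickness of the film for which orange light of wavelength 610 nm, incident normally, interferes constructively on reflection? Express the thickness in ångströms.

Ray reflecting at the top interface goes from n = 1.2 toward n = 1.436: a half-wave phase shift.
Bottom surface (1.436 → 1.931): reflection off a higher-index medium gives a half-wave phase shift.
The two reflections carry the same phase change, so no net offset.
So the condition for constructive reflection is 2 n t = m λ.
Minimum nonzero at m = 1: t = λ / (2 n) = 610 / (2 × 1.436) = 212 nm.

2124 Å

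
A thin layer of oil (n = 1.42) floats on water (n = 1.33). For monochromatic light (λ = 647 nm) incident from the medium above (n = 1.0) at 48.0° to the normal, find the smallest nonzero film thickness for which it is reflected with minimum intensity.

267 nm

Ray reflecting at the top interface goes from n = 1.0 toward n = 1.42: a half-wave phase shift.
Bottom surface (1.42 → 1.33): reflection off a lower-index medium gives no phase shift.
Net: one phase inversion between the two reflected rays.
For weak reflection here: 2 n t cos θ_r = m λ.
Snell's law: 1.0 sin 48.0° = 1.42 sin θ_r → sin θ_r = 0.523, cos θ_r = 0.852.
Minimum nonzero at m = 1: t = λ / (2 n cos θ_r) = 647 / (2 × 1.42 × 0.852) = 267 nm.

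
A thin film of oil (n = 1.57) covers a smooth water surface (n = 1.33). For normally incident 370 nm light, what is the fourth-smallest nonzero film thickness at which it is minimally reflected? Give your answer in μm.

Top surface (1.0 → 1.57): reflection off a higher-index medium gives a half-wave phase shift.
Ray reflecting at the bottom interface goes from n = 1.57 toward n = 1.33: no phase shift.
Net: one phase inversion between the two reflected rays.
So the condition for destructive reflection is 2 n t = m λ.
The fourth-smallest nonzero thickness corresponds to m = 4: t = m λ / (2 n) = 4.00 × 370 / (2 × 1.57) = 471 nm.

0.471 μm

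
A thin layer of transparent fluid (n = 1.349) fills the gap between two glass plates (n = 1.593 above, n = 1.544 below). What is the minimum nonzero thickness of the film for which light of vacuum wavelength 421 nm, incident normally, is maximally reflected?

Top surface (1.593 → 1.349): reflection off a lower-index medium gives no phase shift.
Bottom surface (1.349 → 1.544): reflection off a higher-index medium gives a half-wave phase shift.
The two reflections differ by half a wavelength.
For strong reflection here: 2 n t = (m + ½) λ.
Minimum at m = 0: t = λ / (4 n) = 421 / (4 × 1.349) = 78.0 nm.

78.0 nm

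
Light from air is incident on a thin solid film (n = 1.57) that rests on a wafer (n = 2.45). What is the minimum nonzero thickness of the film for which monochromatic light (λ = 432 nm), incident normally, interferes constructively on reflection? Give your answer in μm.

0.138 μm

Ray reflecting at the top interface goes from n = 1.0 toward n = 1.57: a half-wave phase shift.
At the lower boundary (n = 1.57 to n = 2.45) the reflected ray undergoes a half-wave phase shift.
Net: no relative phase inversion (both shifts match).
With no net inversion, constructive interference in reflection requires 2 n t = m λ.
Minimum nonzero at m = 1: t = λ / (2 n) = 432 / (2 × 1.57) = 138 nm.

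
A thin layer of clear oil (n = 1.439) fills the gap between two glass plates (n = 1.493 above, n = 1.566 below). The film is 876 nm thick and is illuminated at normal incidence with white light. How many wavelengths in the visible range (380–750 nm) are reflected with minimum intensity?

3

At the upper boundary (n = 1.493 to n = 1.439) the reflected ray undergoes no phase shift.
Bottom surface (1.439 → 1.566): reflection off a higher-index medium gives a half-wave phase shift.
The two reflections differ by half a wavelength.
With one net inversion, destructive interference in reflection requires 2 n t = m λ.
λ = 2 n t / m = 2521 / m nm.
m=3: 840 nm (IR); m=4: 630 nm (visible); m=5: 504 nm (visible); m=6: 420 nm (visible); m=7: 360 nm (UV).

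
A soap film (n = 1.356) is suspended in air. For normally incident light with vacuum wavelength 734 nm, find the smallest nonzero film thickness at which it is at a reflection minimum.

271 nm

At the upper boundary (n = 1.0 to n = 1.356) the reflected ray undergoes a half-wave phase shift.
At the lower boundary (n = 1.356 to n = 1.0) the reflected ray undergoes no phase shift.
Exactly one π shift → a net half-wave offset.
So the condition for destructive reflection is 2 n t = m λ.
Minimum nonzero at m = 1: t = λ / (2 n) = 734 / (2 × 1.356) = 271 nm.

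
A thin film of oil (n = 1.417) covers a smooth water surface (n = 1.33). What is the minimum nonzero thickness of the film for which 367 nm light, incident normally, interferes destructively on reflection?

129 nm

At the upper boundary (n = 1.0 to n = 1.417) the reflected ray undergoes a half-wave phase shift.
Bottom surface (1.417 → 1.33): reflection off a lower-index medium gives no phase shift.
Exactly one π shift → a net half-wave offset.
For dark reflection here: 2 n t = m λ.
Minimum nonzero at m = 1: t = λ / (2 n) = 367 / (2 × 1.417) = 129 nm.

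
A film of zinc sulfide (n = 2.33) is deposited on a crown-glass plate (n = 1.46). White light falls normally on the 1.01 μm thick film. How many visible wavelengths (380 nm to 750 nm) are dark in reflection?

6

At the upper boundary (n = 1.0 to n = 2.33) the reflected ray undergoes a half-wave phase shift.
Bottom surface (2.33 → 1.46): reflection off a lower-index medium gives no phase shift.
Net: one phase inversion between the two reflected rays.
So the condition for destructive reflection is 2 n t = m λ.
λ = 2 n t / m = 4707 / m nm.
m=6: 784 nm (IR); m=7: 672 nm (visible); m=8: 588 nm (visible); m=9: 523 nm (visible); m=10: 471 nm (visible); m=11: 428 nm (visible); m=12: 392 nm (visible); m=13: 362 nm (UV).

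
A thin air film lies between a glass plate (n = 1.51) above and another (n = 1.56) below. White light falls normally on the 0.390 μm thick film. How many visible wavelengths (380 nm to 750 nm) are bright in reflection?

Ray reflecting at the top interface goes from n = 1.51 toward n = 1.0: no phase shift.
Bottom surface (1.0 → 1.56): reflection off a higher-index medium gives a half-wave phase shift.
Exactly one π shift → a net half-wave offset.
With one net inversion, constructive interference in reflection requires 2 n t = (m + ½) λ.
λ = 2 n t / (m + ½) = 780 / (m + ½) nm.
m=0: 1560 nm (IR); m=1: 520 nm (visible); m=2: 312 nm (UV).

1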